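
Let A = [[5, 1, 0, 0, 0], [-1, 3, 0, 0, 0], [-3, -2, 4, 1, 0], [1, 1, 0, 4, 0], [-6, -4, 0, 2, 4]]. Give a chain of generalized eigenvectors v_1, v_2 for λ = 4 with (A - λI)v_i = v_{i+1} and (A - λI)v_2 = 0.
We seek v_1 ∈ ker((A - 4I)^2) \ ker(A - 4I), then set v_{i+1} = (A - 4I) v_i.

One such chain is v_1 = [[0, 1, 1, 1, 2]]^T, v_2 = [[1, -1, -1, 1, -2]]^T. Check: (A - 4I) v_2 = [[0, 0, 0, 0, 0]]^T = 0.

v_1 = [[0, 1, 1, 1, 2]]^T, v_2 = [[1, -1, -1, 1, -2]]^T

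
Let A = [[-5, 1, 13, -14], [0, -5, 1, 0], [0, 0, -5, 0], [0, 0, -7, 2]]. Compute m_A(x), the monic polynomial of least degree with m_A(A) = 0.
The characteristic polynomial factors as (x - 2)(x + 5)^3. The minimal polynomial is ∏(x - λ)^{k_λ} where k_λ is the size of the largest Jordan block at λ.

For λ = -5: rank(A + 5I) = 3, and the largest Jordan block has size 3 (the smallest k with rank((A + 5I)^k) = rank((A + 5I)^(k+1))).
For λ = 2: rank(A - 2I) = 3, and the largest Jordan block has size 1 (the smallest k with rank((A - 2I)^k) = rank((A - 2I)^(k+1))).

So m_A(x) = (x - 2)(x + 5)^3.

m_A(x) = (x - 2)(x + 5)^3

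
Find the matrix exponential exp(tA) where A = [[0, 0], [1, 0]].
e^{tA} = [[1, 0], [t, 1]]

A has Jordan form J = [[0, 1], [0, 0]] with A = PJP^{-1}, so e^{tA} = P e^{tJ} P^{-1}.

For a Jordan block J_k(λ), e^{tJ_k(λ)} = e^{λt} · (I + tN + t^2 N^2/2! + ... + t^{k-1} N^{k-1}/(k-1)!) where N is the nilpotent superdiagonal part.

Assembling the blocks and conjugating back gives the entries of e^{tA} as shown above.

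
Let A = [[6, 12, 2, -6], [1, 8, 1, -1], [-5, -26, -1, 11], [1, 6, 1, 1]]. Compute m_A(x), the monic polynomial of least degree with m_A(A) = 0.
The characteristic polynomial factors as (x - 4)^3(x - 2). The minimal polynomial is ∏(x - λ)^{k_λ} where k_λ is the size of the largest Jordan block at λ.

For λ = 2: rank(A - 2I) = 3, and the largest Jordan block has size 1 (the smallest k with rank((A - 2I)^k) = rank((A - 2I)^(k+1))).
For λ = 4: rank(A - 4I) = 2, and the largest Jordan block has size 2 (the smallest k with rank((A - 4I)^k) = rank((A - 4I)^(k+1))).

So m_A(x) = (x - 4)^2(x - 2).

m_A(x) = (x - 4)^2(x - 2)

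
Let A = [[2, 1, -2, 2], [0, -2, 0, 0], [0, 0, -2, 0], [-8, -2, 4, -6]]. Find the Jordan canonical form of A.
The characteristic polynomial is det(xI - A) = (x + 2)^4, so the eigenvalues are -2 (algebraic multiplicity 4).

For λ = -2: rank(A + 2I) = 1, rank((A + 2I)^2) = 0. The eigenspace has dimension 4 - 1 = 3, so there are 3 Jordan blocks; the rank sequence gives block sizes [2, 1, 1].

Assembling the blocks gives the Jordan form J above.

J = [[-2, 1, 0, 0], [0, -2, 0, 0], [0, 0, -2, 0], [0, 0, 0, -2]]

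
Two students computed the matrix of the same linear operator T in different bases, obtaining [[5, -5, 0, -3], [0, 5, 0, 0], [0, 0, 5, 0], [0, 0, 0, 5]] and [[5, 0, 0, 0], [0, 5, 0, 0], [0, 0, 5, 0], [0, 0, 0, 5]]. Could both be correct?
Both have characteristic polynomial (x - 5)^4, but the minimal polynomial of A is (x - 5)^2 while the minimal polynomial of B is x - 5. The minimal polynomial is a similarity invariant, so A and B are not similar.

No.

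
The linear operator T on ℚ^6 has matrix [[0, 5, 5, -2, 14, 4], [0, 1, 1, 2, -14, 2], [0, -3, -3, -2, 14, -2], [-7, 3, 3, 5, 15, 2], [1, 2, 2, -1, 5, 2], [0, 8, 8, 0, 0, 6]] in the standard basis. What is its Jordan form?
The characteristic polynomial is det(xI - A) = x(x - 6)^3(x + 2)^2, so the eigenvalues are -2 (algebraic multiplicity 2), 0 (algebraic multiplicity 1), 6 (algebraic multiplicity 3).

For λ = -2: rank(A + 2I) = 5, rank((A + 2I)^2) = 4. The eigenspace has dimension 6 - 5 = 1, so there is 1 Jordan block; the rank sequence gives block sizes [2].

For λ = 0: algebraic multiplicity 1 gives one 1×1 block.

For λ = 6: rank(A - 6I) = 4, rank((A - 6I)^2) = 3. The eigenspace has dimension 6 - 4 = 2, so there are 2 Jordan blocks; the rank sequence gives block sizes [2, 1].

Assembling the blocks gives the Jordan form J above.

J = [[-2, 1, 0, 0, 0, 0], [0, -2, 0, 0, 0, 0], [0, 0, 0, 0, 0, 0], [0, 0, 0, 6, 1, 0], [0, 0, 0, 0, 6, 0], [0, 0, 0, 0, 0, 6]]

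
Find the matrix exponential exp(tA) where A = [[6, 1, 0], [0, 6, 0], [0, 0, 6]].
e^{tA} = [[e^{6*t}, t*e^{6*t}, 0], [0, e^{6*t}, 0], [0, 0, e^{6*t}]]

A has Jordan form J = [[6, 1, 0], [0, 6, 0], [0, 0, 6]] with A = PJP^{-1}, so e^{tA} = P e^{tJ} P^{-1}.

For a Jordan block J_k(λ), e^{tJ_k(λ)} = e^{λt} · (I + tN + t^2 N^2/2! + ... + t^{k-1} N^{k-1}/(k-1)!) where N is the nilpotent superdiagonal part.

Assembling the blocks and conjugating back gives the entries of e^{tA} as shown above.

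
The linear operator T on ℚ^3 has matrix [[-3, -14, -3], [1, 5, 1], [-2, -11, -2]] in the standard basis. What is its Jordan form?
J = [[0, 1, 0], [0, 0, 1], [0, 0, 0]]

The characteristic polynomial is det(xI - A) = x^3, so the eigenvalues are 0 (algebraic multiplicity 3).

For λ = 0: rank(A) = 2, rank(A^2) = 1, rank(A^3) = 0. The eigenspace has dimension 3 - 2 = 1, so there is 1 Jordan block; the rank sequence gives block sizes [3].

Assembling the blocks gives the Jordan form J above.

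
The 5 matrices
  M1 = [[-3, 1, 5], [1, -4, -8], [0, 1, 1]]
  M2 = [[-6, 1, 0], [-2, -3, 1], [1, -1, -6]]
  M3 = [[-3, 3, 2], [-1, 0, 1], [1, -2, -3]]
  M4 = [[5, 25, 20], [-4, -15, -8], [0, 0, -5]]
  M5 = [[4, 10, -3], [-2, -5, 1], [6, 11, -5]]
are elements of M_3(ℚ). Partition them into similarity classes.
3 classes: {M1, M3, M5}, {M2}, {M4}

Characteristic polynomials: χ_{M1} = (x + 2)^3, χ_{M2} = (x + 5)^3, χ_{M3} = (x + 2)^3, χ_{M4} = (x + 5)^3, χ_{M5} = (x + 2)^3.

{M1, M3, M5}: invariant factors (x + 2)^3.

{M2}: invariant factors (x + 5)^3.

{M4}: invariant factors x + 5, (x + 5)^2.

Matrices are similar if and only if their invariant-factor lists agree; the partition into similarity classes is {M1, M3, M5}, {M2}, {M4}.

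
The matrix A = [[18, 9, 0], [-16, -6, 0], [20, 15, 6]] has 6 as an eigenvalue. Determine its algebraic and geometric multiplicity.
The characteristic polynomial is (x - 6)^3, so the factor x - 6 appears with exponent 3: the algebraic multiplicity is 3.

rank(A - 6I) = 1, so the eigenspace has dimension 3 - 1 = 2: the geometric multiplicity is 2.

Since 2 < 3, A is not diagonalizable.

algebraic multiplicity 3, geometric multiplicity 2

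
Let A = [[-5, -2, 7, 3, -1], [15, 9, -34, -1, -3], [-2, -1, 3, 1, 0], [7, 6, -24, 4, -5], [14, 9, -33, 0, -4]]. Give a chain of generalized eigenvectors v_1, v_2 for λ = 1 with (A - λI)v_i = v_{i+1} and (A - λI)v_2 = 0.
We seek v_1 ∈ ker((A - I)^2) \ ker(A - I), then set v_{i+1} = (A - I) v_i.

One such chain is v_1 = [[0, 0, 0, 1, 0]]^T, v_2 = [[3, -1, 1, 3, 0]]^T. Check: (A - I) v_2 = [[0, 0, 0, 0, 0]]^T = 0.

v_1 = [[0, 0, 0, 1, 0]]^T, v_2 = [[3, -1, 1, 3, 0]]^T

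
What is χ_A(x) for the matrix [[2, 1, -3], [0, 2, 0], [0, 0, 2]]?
xI - A = [[x - 2, -1, 3], [0, x - 2, 0], [0, 0, x - 2]].

Expanding det(xI - A) along the first row:
det(xI - A) = + (x - 2)·det([[x - 2, 0], [0, x - 2]]) - (-1)·det([[0, 0], [0, x - 2]]) + (3)·det([[0, x - 2], [0, 0]]).

Evaluating gives χ_A(x) = x^3 - 6x^2 + 12x - 8 = (x - 2)^3.

χ_A(x) = (x - 2)^3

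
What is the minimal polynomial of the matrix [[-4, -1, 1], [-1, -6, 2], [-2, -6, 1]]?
The characteristic polynomial factors as (x + 3)^3. The minimal polynomial is ∏(x - λ)^{k_λ} where k_λ is the size of the largest Jordan block at λ.

For λ = -3: rank(A + 3I) = 2, and the largest Jordan block has size 3 (the smallest k with rank((A + 3I)^k) = rank((A + 3I)^(k+1))).

So m_A(x) = (x + 3)^3.

m_A(x) = (x + 3)^3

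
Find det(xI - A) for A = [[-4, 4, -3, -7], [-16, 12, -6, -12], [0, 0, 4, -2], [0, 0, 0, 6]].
xI - A = [[x + 4, -4, 3, 7], [16, x - 12, 6, 12], [0, 0, x - 4, 2], [0, 0, 0, x - 6]].

Expanding det(xI - A) along the first row:
det(xI - A) = + (x + 4)·det([[x - 12, 6, 12], [0, x - 4, 2], [0, 0, x - 6]]) - (-4)·det([[16, 6, 12], [0, x - 4, 2], [0, 0, x - 6]]) + (3)·det([[16, x - 12, 12], [0, 0, 2], [0, 0, x - 6]]) - (7)·det([[16, x - 12, 6], [0, 0, x - 4], [0, 0, 0]]).

Evaluating gives χ_A(x) = x^4 - 18x^3 + 120x^2 - 352x + 384 = (x - 6)(x - 4)^3.

χ_A(x) = (x - 6)(x - 4)^3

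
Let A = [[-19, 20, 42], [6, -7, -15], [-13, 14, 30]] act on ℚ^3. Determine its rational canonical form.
R = [[0, 0, 6], [1, 0, 11], [0, 1, 4]]

The invariant factors of A (the non-unit diagonal entries of the Smith normal form of xI - A over ℚ[x]) are (x - 6)(x + 1)^2, each dividing the next. The characteristic polynomial is their product, (x - 6)(x + 1)^2.

The rational canonical form is the block-diagonal matrix of companion matrices C(f_i):
R = [[0, 0, 6], [1, 0, 11], [0, 1, 4]].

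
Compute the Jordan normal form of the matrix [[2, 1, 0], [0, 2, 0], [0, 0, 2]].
J = [[2, 1, 0], [0, 2, 0], [0, 0, 2]]

The characteristic polynomial is det(xI - A) = (x - 2)^3, so the eigenvalues are 2 (algebraic multiplicity 3).

For λ = 2: rank(A - 2I) = 1, rank((A - 2I)^2) = 0. The eigenspace has dimension 3 - 1 = 2, so there are 2 Jordan blocks; the rank sequence gives block sizes [2, 1].

Assembling the blocks gives the Jordan form J above.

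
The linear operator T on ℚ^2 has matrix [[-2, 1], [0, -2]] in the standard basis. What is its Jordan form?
J = [[-2, 1], [0, -2]]

The characteristic polynomial is det(xI - A) = (x + 2)^2, so the eigenvalues are -2 (algebraic multiplicity 2).

For λ = -2: rank(A + 2I) = 1, rank((A + 2I)^2) = 0. The eigenspace has dimension 2 - 1 = 1, so there is 1 Jordan block; the rank sequence gives block sizes [2].

Assembling the blocks gives the Jordan form J above.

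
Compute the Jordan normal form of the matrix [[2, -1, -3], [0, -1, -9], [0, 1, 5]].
J = [[2, 1, 0], [0, 2, 0], [0, 0, 2]]

The characteristic polynomial is det(xI - A) = (x - 2)^3, so the eigenvalues are 2 (algebraic multiplicity 3).

For λ = 2: rank(A - 2I) = 1, rank((A - 2I)^2) = 0. The eigenspace has dimension 3 - 1 = 2, so there are 2 Jordan blocks; the rank sequence gives block sizes [2, 1].

Assembling the blocks gives the Jordan form J above.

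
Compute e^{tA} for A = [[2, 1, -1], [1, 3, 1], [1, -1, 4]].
A has Jordan form J = [[3, 1, 0], [0, 3, 1], [0, 0, 3]] with A = PJP^{-1}, so e^{tA} = P e^{tJ} P^{-1}.

For a Jordan block J_k(λ), e^{tJ_k(λ)} = e^{λt} · (I + tN + t^2 N^2/2! + ... + t^{k-1} N^{k-1}/(k-1)!) where N is the nilpotent superdiagonal part.

Assembling the blocks and conjugating back gives the entries of e^{tA} as shown above.

e^{tA} = [[(t^2/2 - t + 1)*e^{3*t}, t*e^{3*t}, t*(t - 2)*e^{3*t}/2], [t*e^{3*t}, e^{3*t}, t*e^{3*t}], [t*(2 - t)*e^{3*t}/2, -t*e^{3*t}, (-t^2/2 + t + 1)*e^{3*t}]]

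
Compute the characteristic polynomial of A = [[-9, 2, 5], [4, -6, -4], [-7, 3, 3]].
xI - A = [[x + 9, -2, -5], [-4, x + 6, 4], [7, -3, x - 3]].

Expanding det(xI - A) along the first row:
det(xI - A) = + (x + 9)·det([[x + 6, 4], [-3, x - 3]]) - (-2)·det([[-4, 4], [7, x - 3]]) + (-5)·det([[-4, x + 6], [7, -3]]).

Evaluating gives χ_A(x) = x^3 + 12x^2 + 48x + 64 = (x + 4)^3.

χ_A(x) = (x + 4)^3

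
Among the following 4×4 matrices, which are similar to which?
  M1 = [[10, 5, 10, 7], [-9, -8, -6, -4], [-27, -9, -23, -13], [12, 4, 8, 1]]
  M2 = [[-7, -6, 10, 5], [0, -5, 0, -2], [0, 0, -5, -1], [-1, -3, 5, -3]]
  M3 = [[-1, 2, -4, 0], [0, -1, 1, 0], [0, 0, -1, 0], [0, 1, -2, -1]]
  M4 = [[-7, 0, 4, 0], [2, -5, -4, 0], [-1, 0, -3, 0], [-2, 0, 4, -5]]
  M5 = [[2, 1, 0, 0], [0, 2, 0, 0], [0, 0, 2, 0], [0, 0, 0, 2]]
Characteristic polynomials: χ_{M1} = (x + 5)^4, χ_{M2} = (x + 5)^4, χ_{M3} = (x + 1)^4, χ_{M4} = (x + 5)^4, χ_{M5} = (x - 2)^4.

{M1, M2}: invariant factors x + 5, (x + 5)^3.

{M3}: invariant factors x + 1, (x + 1)^3.

{M4}: invariant factors x + 5, x + 5, (x + 5)^2.

{M5}: invariant factors x - 2, x - 2, (x - 2)^2.

Matrices are similar if and only if their invariant-factor lists agree; the partition into similarity classes is {M1, M2}, {M3}, {M4}, {M5}.

4 classes: {M1, M2}, {M3}, {M4}, {M5}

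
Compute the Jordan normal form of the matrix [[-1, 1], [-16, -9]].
The characteristic polynomial is det(xI - A) = (x + 5)^2, so the eigenvalues are -5 (algebraic multiplicity 2).

For λ = -5: rank(A + 5I) = 1, rank((A + 5I)^2) = 0. The eigenspace has dimension 2 - 1 = 1, so there is 1 Jordan block; the rank sequence gives block sizes [2].

Assembling the blocks gives the Jordan form J above.

J = [[-5, 1], [0, -5]]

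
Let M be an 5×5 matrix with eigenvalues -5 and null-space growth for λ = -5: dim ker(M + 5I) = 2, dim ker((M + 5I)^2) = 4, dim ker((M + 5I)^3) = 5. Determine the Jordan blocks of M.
λ = -5: successive nullity increments [2, 2, 1] count blocks of size ≥ k; block sizes are [3, 2].

Jordan blocks: (-5, 3), (-5, 2)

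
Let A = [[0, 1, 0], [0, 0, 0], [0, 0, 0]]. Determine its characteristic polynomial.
xI - A = [[x, -1, 0], [0, x, 0], [0, 0, x]].

Expanding det(xI - A) along the first row:
det(xI - A) = + (x)·det([[x, 0], [0, x]]) - (-1)·det([[0, 0], [0, x]]) + (0)·det([[0, x], [0, 0]]).

Evaluating gives χ_A(x) = x^3.

χ_A(x) = x^3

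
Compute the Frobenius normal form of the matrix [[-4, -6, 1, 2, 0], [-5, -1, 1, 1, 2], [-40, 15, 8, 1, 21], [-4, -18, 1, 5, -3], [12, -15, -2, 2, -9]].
R = [[0, -3, 0, 0, 0], [1, -1, 0, 0, 0], [0, 0, 0, 0, 3], [0, 0, 1, 0, -2], [0, 0, 0, 1, 0]]

The invariant factors of A (the non-unit diagonal entries of the Smith normal form of xI - A over ℚ[x]) are x^2 + x + 3, (x - 1)(x^2 + x + 3), each dividing the next. The characteristic polynomial is their product, (x - 1)(x^2 + x + 3)^2.

The rational canonical form is the block-diagonal matrix of companion matrices C(f_i):
R = [[0, -3, 0, 0, 0], [1, -1, 0, 0, 0], [0, 0, 0, 0, 3], [0, 0, 1, 0, -2], [0, 0, 0, 1, 0]].

Note the characteristic polynomial does not split into linear factors over ℚ, so A has no Jordan form over ℚ; the rational canonical form exists over any field.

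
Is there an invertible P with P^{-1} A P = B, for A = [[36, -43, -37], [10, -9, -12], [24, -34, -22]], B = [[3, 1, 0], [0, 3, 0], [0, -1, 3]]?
No.

trace(A) = 5 but trace(B) = 9. The trace is a similarity invariant, so A and B are not similar.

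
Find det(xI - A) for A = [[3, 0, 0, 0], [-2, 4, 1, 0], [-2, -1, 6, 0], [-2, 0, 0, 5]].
xI - A = [[x - 3, 0, 0, 0], [2, x - 4, -1, 0], [2, 1, x - 6, 0], [2, 0, 0, x - 5]].

Expanding det(xI - A) along the first row:
det(xI - A) = + (x - 3)·det([[x - 4, -1, 0], [1, x - 6, 0], [0, 0, x - 5]]) - (0)·det([[2, -1, 0], [2, x - 6, 0], [2, 0, x - 5]]) + (0)·det([[2, x - 4, 0], [2, 1, 0], [2, 0, x - 5]]) - (0)·det([[2, x - 4, -1], [2, 1, x - 6], [2, 0, 0]]).

Evaluating gives χ_A(x) = x^4 - 18x^3 + 120x^2 - 350x + 375 = (x - 5)^3(x - 3).

χ_A(x) = (x - 5)^3(x - 3)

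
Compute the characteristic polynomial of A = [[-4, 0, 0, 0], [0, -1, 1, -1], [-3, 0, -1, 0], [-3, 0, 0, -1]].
χ_A(x) = (x + 1)^3(x + 4)

xI - A = [[x + 4, 0, 0, 0], [0, x + 1, -1, 1], [3, 0, x + 1, 0], [3, 0, 0, x + 1]].

Expanding det(xI - A) along the first row:
det(xI - A) = + (x + 4)·det([[x + 1, -1, 1], [0, x + 1, 0], [0, 0, x + 1]]) - (0)·det([[0, -1, 1], [3, x + 1, 0], [3, 0, x + 1]]) + (0)·det([[0, x + 1, 1], [3, 0, 0], [3, 0, x + 1]]) - (0)·det([[0, x + 1, -1], [3, 0, x + 1], [3, 0, 0]]).

Evaluating gives χ_A(x) = x^4 + 7x^3 + 15x^2 + 13x + 4 = (x + 1)^3(x + 4).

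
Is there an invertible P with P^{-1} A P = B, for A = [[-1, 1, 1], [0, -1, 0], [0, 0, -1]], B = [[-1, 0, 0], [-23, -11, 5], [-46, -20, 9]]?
Two matrices over a field are similar if and only if they have the same invariant factors.

Both A and B have characteristic polynomial (x + 1)^3 and minimal polynomial (x + 1)^2. Computing further, both have invariant factors x + 1, (x + 1)^2. Hence A and B are similar.

Yes.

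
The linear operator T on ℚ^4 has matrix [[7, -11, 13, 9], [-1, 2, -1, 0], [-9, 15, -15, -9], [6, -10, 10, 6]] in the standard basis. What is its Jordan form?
J = [[0, 1, 0, 0], [0, 0, 1, 0], [0, 0, 0, 0], [0, 0, 0, 0]]

The characteristic polynomial is det(xI - A) = x^4, so the eigenvalues are 0 (algebraic multiplicity 4).

For λ = 0: rank(A) = 2, rank(A^2) = 1, rank(A^3) = 0. The eigenspace has dimension 4 - 2 = 2, so there are 2 Jordan blocks; the rank sequence gives block sizes [3, 1].

Assembling the blocks gives the Jordan form J above.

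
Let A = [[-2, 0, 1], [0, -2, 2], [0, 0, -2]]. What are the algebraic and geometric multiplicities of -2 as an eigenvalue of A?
The characteristic polynomial is (x + 2)^3, so the factor x + 2 appears with exponent 3: the algebraic multiplicity is 3.

rank(A + 2I) = 1, so the eigenspace has dimension 3 - 1 = 2: the geometric multiplicity is 2.

Since 2 < 3, A is not diagonalizable.

algebraic multiplicity 3, geometric multiplicity 2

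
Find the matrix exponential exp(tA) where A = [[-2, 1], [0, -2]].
e^{tA} = [[e^{-2*t}, t*e^{-2*t}], [0, e^{-2*t}]]

A has Jordan form J = [[-2, 1], [0, -2]] with A = PJP^{-1}, so e^{tA} = P e^{tJ} P^{-1}.

For a Jordan block J_k(λ), e^{tJ_k(λ)} = e^{λt} · (I + tN + t^2 N^2/2! + ... + t^{k-1} N^{k-1}/(k-1)!) where N is the nilpotent superdiagonal part.

Assembling the blocks and conjugating back gives the entries of e^{tA} as shown above.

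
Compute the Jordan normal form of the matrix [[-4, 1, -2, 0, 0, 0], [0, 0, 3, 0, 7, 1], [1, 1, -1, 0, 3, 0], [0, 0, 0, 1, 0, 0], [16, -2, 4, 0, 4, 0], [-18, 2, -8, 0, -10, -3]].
J = [[-3, 1, 0, 0, 0, 0], [0, -3, 1, 0, 0, 0], [0, 0, -3, 0, 0, 0], [0, 0, 0, 1, 0, 0], [0, 0, 0, 0, 1, 0], [0, 0, 0, 0, 0, 4]]

The characteristic polynomial is det(xI - A) = (x - 4)(x - 1)^2(x + 3)^3, so the eigenvalues are -3 (algebraic multiplicity 3), 1 (algebraic multiplicity 2), 4 (algebraic multiplicity 1).

For λ = -3: rank(A + 3I) = 5, rank((A + 3I)^2) = 4, rank((A + 3I)^3) = 3. The eigenspace has dimension 6 - 5 = 1, so there is 1 Jordan block; the rank sequence gives block sizes [3].

For λ = 1: rank(A - I) = 4. The eigenspace has dimension 6 - 4 = 2, so there are 2 Jordan blocks; the rank sequence gives block sizes [1, 1].

For λ = 4: algebraic multiplicity 1 gives one 1×1 block.

Assembling the blocks gives the Jordan form J above.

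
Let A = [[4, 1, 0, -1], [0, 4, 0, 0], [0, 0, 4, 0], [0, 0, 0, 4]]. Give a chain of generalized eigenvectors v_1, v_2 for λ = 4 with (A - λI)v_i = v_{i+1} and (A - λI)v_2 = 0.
We seek v_1 ∈ ker((A - 4I)^2) \ ker(A - 4I), then set v_{i+1} = (A - 4I) v_i.

One such chain is v_1 = [[1, 1, 2, 0]]^T, v_2 = [[1, 0, 0, 0]]^T. Check: (A - 4I) v_2 = [[0, 0, 0, 0]]^T = 0.

v_1 = [[1, 1, 2, 0]]^T, v_2 = [[1, 0, 0, 0]]^T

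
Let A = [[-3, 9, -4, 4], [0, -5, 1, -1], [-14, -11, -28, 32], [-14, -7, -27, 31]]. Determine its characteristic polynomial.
xI - A = [[x + 3, -9, 4, -4], [0, x + 5, -1, 1], [14, 11, x + 28, -32], [14, 7, 27, x - 31]].

Expanding det(xI - A) along the first row:
det(xI - A) = + (x + 3)·det([[x + 5, -1, 1], [11, x + 28, -32], [7, 27, x - 31]]) - (-9)·det([[0, -1, 1], [14, x + 28, -32], [14, 27, x - 31]]) + (4)·det([[0, x + 5, 1], [14, 11, -32], [14, 7, x - 31]]) - (-4)·det([[0, x + 5, -1], [14, 11, x + 28], [14, 7, 27]]).

Evaluating gives χ_A(x) = x^4 + 5x^3 - 9x^2 - 81x - 108 = (x - 4)(x + 3)^3.

χ_A(x) = (x - 4)(x + 3)^3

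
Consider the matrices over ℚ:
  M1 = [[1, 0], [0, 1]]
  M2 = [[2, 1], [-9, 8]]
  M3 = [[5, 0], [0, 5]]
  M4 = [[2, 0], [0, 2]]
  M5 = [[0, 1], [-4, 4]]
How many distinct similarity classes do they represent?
Characteristic polynomials: χ_{M1} = (x - 1)^2, χ_{M2} = (x - 5)^2, χ_{M3} = (x - 5)^2, χ_{M4} = (x - 2)^2, χ_{M5} = (x - 2)^2.

{M1}: invariant factors x - 1, x - 1.

{M2}: invariant factors (x - 5)^2.

{M3}: invariant factors x - 5, x - 5.

{M4}: invariant factors x - 2, x - 2.

{M5}: invariant factors (x - 2)^2.

Matrices are similar if and only if their invariant-factor lists agree; the partition into similarity classes is {M1}, {M2}, {M3}, {M4}, {M5}.

5 classes: {M1}, {M2}, {M3}, {M4}, {M5}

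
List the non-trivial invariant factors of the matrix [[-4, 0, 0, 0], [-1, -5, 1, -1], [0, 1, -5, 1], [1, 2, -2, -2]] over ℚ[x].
(x + 4)^2, (x + 4)^2

The Jordan structure of A has elementary divisors (x + 4)^2, (x + 4)^2. Arranging the block sizes at each eigenvalue in decreasing order and taking row products gives the invariant factors.

Invariant factors (smallest first, each dividing the next): (x + 4)^2, (x + 4)^2.

Check: the last factor (x + 4)^2 is the minimal polynomial, and the product (x + 4)^4 is the characteristic polynomial.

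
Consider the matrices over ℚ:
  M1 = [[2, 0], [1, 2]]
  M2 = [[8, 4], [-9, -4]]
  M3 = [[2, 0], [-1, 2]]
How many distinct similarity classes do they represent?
1 class: {M1, M2, M3}

Characteristic polynomials: χ_{M1} = (x - 2)^2, χ_{M2} = (x - 2)^2, χ_{M3} = (x - 2)^2.

{M1, M2, M3}: invariant factors (x - 2)^2.

Matrices are similar if and only if their invariant-factor lists agree; the partition into similarity classes is {M1, M2, M3}.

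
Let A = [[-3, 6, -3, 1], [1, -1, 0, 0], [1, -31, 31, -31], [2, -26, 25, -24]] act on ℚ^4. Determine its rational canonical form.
The invariant factors of A (the non-unit diagonal entries of the Smith normal form of xI - A over ℚ[x]) are (x - 3)(x^3 + x + 5), each dividing the next. The characteristic polynomial is their product, (x - 3)(x^3 + x + 5).

The rational canonical form is the block-diagonal matrix of companion matrices C(f_i):
R = [[0, 0, 0, 15], [1, 0, 0, -2], [0, 1, 0, -1], [0, 0, 1, 3]].

Note the characteristic polynomial does not split into linear factors over ℚ, so A has no Jordan form over ℚ; the rational canonical form exists over any field.

R = [[0, 0, 0, 15], [1, 0, 0, -2], [0, 1, 0, -1], [0, 0, 1, 3]]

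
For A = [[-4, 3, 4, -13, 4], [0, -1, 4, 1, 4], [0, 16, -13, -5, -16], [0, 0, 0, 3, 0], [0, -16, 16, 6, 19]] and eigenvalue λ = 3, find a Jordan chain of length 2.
v_1 = [[-2, 0, 0, 1, 0]]^T, v_2 = [[1, 1, -5, 0, 6]]^T

We seek v_1 ∈ ker((A - 3I)^2) \ ker(A - 3I), then set v_{i+1} = (A - 3I) v_i.

One such chain is v_1 = [[-2, 0, 0, 1, 0]]^T, v_2 = [[1, 1, -5, 0, 6]]^T. Check: (A - 3I) v_2 = [[0, 0, 0, 0, 0]]^T = 0.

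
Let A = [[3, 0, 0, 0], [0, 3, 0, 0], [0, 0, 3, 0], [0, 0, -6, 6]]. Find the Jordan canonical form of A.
J = [[3, 0, 0, 0], [0, 3, 0, 0], [0, 0, 3, 0], [0, 0, 0, 6]]

The characteristic polynomial is det(xI - A) = (x - 6)(x - 3)^3, so the eigenvalues are 3 (algebraic multiplicity 3), 6 (algebraic multiplicity 1).

For λ = 3: rank(A - 3I) = 1. The eigenspace has dimension 4 - 1 = 3, so there are 3 Jordan blocks; the rank sequence gives block sizes [1, 1, 1].

For λ = 6: algebraic multiplicity 1 gives one 1×1 block.

Assembling the blocks gives the Jordan form J above.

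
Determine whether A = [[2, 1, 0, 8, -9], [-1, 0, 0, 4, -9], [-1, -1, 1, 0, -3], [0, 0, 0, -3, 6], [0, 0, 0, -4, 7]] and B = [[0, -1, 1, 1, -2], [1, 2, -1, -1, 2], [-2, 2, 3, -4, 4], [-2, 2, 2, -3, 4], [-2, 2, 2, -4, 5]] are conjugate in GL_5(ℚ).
Yes.

Two matrices over a field are similar if and only if they have the same invariant factors.

Both A and B have characteristic polynomial (x - 3)(x - 1)^4 and minimal polynomial (x - 3)(x - 1)^2. Computing further, both have invariant factors x - 1, x - 1, (x - 3)(x - 1)^2. Hence A and B are similar.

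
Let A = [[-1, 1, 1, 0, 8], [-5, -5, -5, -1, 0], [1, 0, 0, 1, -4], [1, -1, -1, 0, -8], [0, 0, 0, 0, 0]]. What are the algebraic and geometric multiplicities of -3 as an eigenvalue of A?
The characteristic polynomial is x^3(x + 3)^2, so the factor x + 3 appears with exponent 2: the algebraic multiplicity is 2.

rank(A + 3I) = 4, so the eigenspace has dimension 5 - 4 = 1: the geometric multiplicity is 1.

Since 1 < 2, A is not diagonalizable.

algebraic multiplicity 2, geometric multiplicity 1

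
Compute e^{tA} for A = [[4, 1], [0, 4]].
A has Jordan form J = [[4, 1], [0, 4]] with A = PJP^{-1}, so e^{tA} = P e^{tJ} P^{-1}.

For a Jordan block J_k(λ), e^{tJ_k(λ)} = e^{λt} · (I + tN + t^2 N^2/2! + ... + t^{k-1} N^{k-1}/(k-1)!) where N is the nilpotent superdiagonal part.

Assembling the blocks and conjugating back gives the entries of e^{tA} as shown above.

e^{tA} = [[e^{4*t}, t*e^{4*t}], [0, e^{4*t}]]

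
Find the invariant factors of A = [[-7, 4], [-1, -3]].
(x + 5)^2

The Jordan structure of A has elementary divisors (x + 5)^2. Arranging the block sizes at each eigenvalue in decreasing order and taking row products gives the invariant factors.

Invariant factors (smallest first, each dividing the next): (x + 5)^2.

Check: the last factor (x + 5)^2 is the minimal polynomial, and the product (x + 5)^2 is the characteristic polynomial.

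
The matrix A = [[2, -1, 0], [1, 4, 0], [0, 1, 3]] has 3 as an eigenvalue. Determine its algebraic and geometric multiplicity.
The characteristic polynomial is (x - 3)^3, so the factor x - 3 appears with exponent 3: the algebraic multiplicity is 3.

rank(A - 3I) = 2, so the eigenspace has dimension 3 - 2 = 1: the geometric multiplicity is 1.

Since 1 < 3, A is not diagonalizable.

algebraic multiplicity 3, geometric multiplicity 1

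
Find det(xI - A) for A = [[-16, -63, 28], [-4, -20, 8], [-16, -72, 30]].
xI - A = [[x + 16, 63, -28], [4, x + 20, -8], [16, 72, x - 30]].

Expanding det(xI - A) along the first row:
det(xI - A) = + (x + 16)·det([[x + 20, -8], [72, x - 30]]) - (63)·det([[4, -8], [16, x - 30]]) + (-28)·det([[4, x + 20], [16, 72]]).

Evaluating gives χ_A(x) = x^3 + 6x^2 + 12x + 8 = (x + 2)^3.

χ_A(x) = (x + 2)^3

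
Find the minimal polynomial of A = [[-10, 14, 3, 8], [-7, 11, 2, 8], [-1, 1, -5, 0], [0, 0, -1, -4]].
m_A(x) = (x - 4)(x + 4)^3

The characteristic polynomial factors as (x - 4)(x + 4)^3. The minimal polynomial is ∏(x - λ)^{k_λ} where k_λ is the size of the largest Jordan block at λ.

For λ = -4: rank(A + 4I) = 3, and the largest Jordan block has size 3 (the smallest k with rank((A + 4I)^k) = rank((A + 4I)^(k+1))).
For λ = 4: rank(A - 4I) = 3, and the largest Jordan block has size 1 (the smallest k with rank((A - 4I)^k) = rank((A - 4I)^(k+1))).

So m_A(x) = (x - 4)(x + 4)^3.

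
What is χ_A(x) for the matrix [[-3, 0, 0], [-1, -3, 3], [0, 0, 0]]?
xI - A = [[x + 3, 0, 0], [1, x + 3, -3], [0, 0, x]].

Expanding det(xI - A) along the first row:
det(xI - A) = + (x + 3)·det([[x + 3, -3], [0, x]]) - (0)·det([[1, -3], [0, x]]) + (0)·det([[1, x + 3], [0, 0]]).

Evaluating gives χ_A(x) = x^3 + 6x^2 + 9x = x(x + 3)^2.

χ_A(x) = x(x + 3)^2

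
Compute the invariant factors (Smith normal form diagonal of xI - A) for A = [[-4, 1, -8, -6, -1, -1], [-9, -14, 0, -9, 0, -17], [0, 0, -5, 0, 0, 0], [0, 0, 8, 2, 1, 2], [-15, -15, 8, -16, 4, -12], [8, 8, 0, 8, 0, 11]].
x + 5, (x - 3)^3(x + 5)^2

The Jordan structure of A has elementary divisors (x + 5)^2, (x + 5), (x - 3)^3. Arranging the block sizes at each eigenvalue in decreasing order and taking row products gives the invariant factors.

Invariant factors (smallest first, each dividing the next): x + 5, (x - 3)^3(x + 5)^2.

Check: the last factor (x - 3)^3(x + 5)^2 is the minimal polynomial, and the product (x - 3)^3(x + 5)^3 is the characteristic polynomial.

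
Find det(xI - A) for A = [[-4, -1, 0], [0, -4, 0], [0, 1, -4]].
χ_A(x) = (x + 4)^3

xI - A = [[x + 4, 1, 0], [0, x + 4, 0], [0, -1, x + 4]].

Expanding det(xI - A) along the first row:
det(xI - A) = + (x + 4)·det([[x + 4, 0], [-1, x + 4]]) - (1)·det([[0, 0], [0, x + 4]]) + (0)·det([[0, x + 4], [0, -1]]).

Evaluating gives χ_A(x) = x^3 + 12x^2 + 48x + 64 = (x + 4)^3.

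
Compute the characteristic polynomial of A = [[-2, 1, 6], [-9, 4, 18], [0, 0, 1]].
χ_A(x) = (x - 1)^3

xI - A = [[x + 2, -1, -6], [9, x - 4, -18], [0, 0, x - 1]].

Expanding det(xI - A) along the first row:
det(xI - A) = + (x + 2)·det([[x - 4, -18], [0, x - 1]]) - (-1)·det([[9, -18], [0, x - 1]]) + (-6)·det([[9, x - 4], [0, 0]]).

Evaluating gives χ_A(x) = x^3 - 3x^2 + 3x - 1 = (x - 1)^3.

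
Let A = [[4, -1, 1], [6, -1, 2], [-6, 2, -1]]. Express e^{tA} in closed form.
e^{tA} = [[4*e^{t} - 3, 1 - e^{t}, e^{t} - 1], [6*e^{t} - 6, 2 - e^{t}, 2*e^{t} - 2], [6 - 6*e^{t}, 2*e^{t} - 2, 2 - e^{t}]]

A has Jordan form J = [[0, 0, 0], [0, 1, 0], [0, 0, 1]] with A = PJP^{-1}, so e^{tA} = P e^{tJ} P^{-1}.

For a Jordan block J_k(λ), e^{tJ_k(λ)} = e^{λt} · (I + tN + t^2 N^2/2! + ... + t^{k-1} N^{k-1}/(k-1)!) where N is the nilpotent superdiagonal part.

Assembling the blocks and conjugating back gives the entries of e^{tA} as shown above.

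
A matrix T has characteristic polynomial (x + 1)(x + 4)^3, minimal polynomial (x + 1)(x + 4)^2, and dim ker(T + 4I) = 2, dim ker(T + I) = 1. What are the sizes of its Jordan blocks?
Jordan blocks: (-4, 2), (-4, 1), (-1, 1)

λ = -4: algebraic multiplicity 3 (exponent in χ_T), largest block size 2 (exponent in m_T), 2 blocks (geometric multiplicity). These force block sizes [2, 1].
λ = -1: algebraic multiplicity 1 (exponent in χ_T), largest block size 1 (exponent in m_T), 1 block (geometric multiplicity). This forces block sizes [1].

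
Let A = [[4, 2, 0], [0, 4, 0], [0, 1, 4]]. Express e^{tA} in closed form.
A has Jordan form J = [[4, 1, 0], [0, 4, 0], [0, 0, 4]] with A = PJP^{-1}, so e^{tA} = P e^{tJ} P^{-1}.

For a Jordan block J_k(λ), e^{tJ_k(λ)} = e^{λt} · (I + tN + t^2 N^2/2! + ... + t^{k-1} N^{k-1}/(k-1)!) where N is the nilpotent superdiagonal part.

Assembling the blocks and conjugating back gives the entries of e^{tA} as shown above.

e^{tA} = [[e^{4*t}, 2*t*e^{4*t}, 0], [0, e^{4*t}, 0], [0, t*e^{4*t}, e^{4*t}]]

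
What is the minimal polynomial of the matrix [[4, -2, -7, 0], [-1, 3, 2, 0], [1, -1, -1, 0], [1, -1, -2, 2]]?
The characteristic polynomial factors as (x - 2)^4. The minimal polynomial is ∏(x - λ)^{k_λ} where k_λ is the size of the largest Jordan block at λ.

For λ = 2: rank(A - 2I) = 2, and the largest Jordan block has size 3 (the smallest k with rank((A - 2I)^k) = rank((A - 2I)^(k+1))).

So m_A(x) = (x - 2)^3.

m_A(x) = (x - 2)^3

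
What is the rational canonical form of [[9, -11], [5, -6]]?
The invariant factors of A (the non-unit diagonal entries of the Smith normal form of xI - A over ℚ[x]) are x^2 - 3x + 1, each dividing the next. The characteristic polynomial is their product, x^2 - 3x + 1.

The rational canonical form is the block-diagonal matrix of companion matrices C(f_i):
R = [[0, -1], [1, 3]].

Note the characteristic polynomial does not split into linear factors over ℚ, so A has no Jordan form over ℚ; the rational canonical form exists over any field.

R = [[0, -1], [1, 3]]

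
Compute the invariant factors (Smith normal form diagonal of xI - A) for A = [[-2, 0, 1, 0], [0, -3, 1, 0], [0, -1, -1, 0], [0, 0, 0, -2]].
The Jordan structure of A has elementary divisors (x + 2)^3, (x + 2). Arranging the block sizes at each eigenvalue in decreasing order and taking row products gives the invariant factors.

Invariant factors (smallest first, each dividing the next): x + 2, (x + 2)^3.

Check: the last factor (x + 2)^3 is the minimal polynomial, and the product (x + 2)^4 is the characteristic polynomial.

x + 2, (x + 2)^3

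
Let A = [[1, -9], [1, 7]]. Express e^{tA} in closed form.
A has Jordan form J = [[4, 1], [0, 4]] with A = PJP^{-1}, so e^{tA} = P e^{tJ} P^{-1}.

For a Jordan block J_k(λ), e^{tJ_k(λ)} = e^{λt} · (I + tN + t^2 N^2/2! + ... + t^{k-1} N^{k-1}/(k-1)!) where N is the nilpotent superdiagonal part.

Assembling the blocks and conjugating back gives the entries of e^{tA} as shown above.

e^{tA} = [[(1 - 3*t)*e^{4*t}, -9*t*e^{4*t}], [t*e^{4*t}, (3*t + 1)*e^{4*t}]]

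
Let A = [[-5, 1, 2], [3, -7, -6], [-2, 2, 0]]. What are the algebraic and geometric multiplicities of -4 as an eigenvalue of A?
algebraic multiplicity 3, geometric multiplicity 2

The characteristic polynomial is (x + 4)^3, so the factor x + 4 appears with exponent 3: the algebraic multiplicity is 3.

rank(A + 4I) = 1, so the eigenspace has dimension 3 - 1 = 2: the geometric multiplicity is 2.

Since 2 < 3, A is not diagonalizable.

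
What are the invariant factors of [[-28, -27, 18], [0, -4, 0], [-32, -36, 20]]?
The Jordan structure of A has elementary divisors (x + 4)^2, (x + 4). Arranging the block sizes at each eigenvalue in decreasing order and taking row products gives the invariant factors.

Invariant factors (smallest first, each dividing the next): x + 4, (x + 4)^2.

Check: the last factor (x + 4)^2 is the minimal polynomial, and the product (x + 4)^3 is the characteristic polynomial.

x + 4, (x + 4)^2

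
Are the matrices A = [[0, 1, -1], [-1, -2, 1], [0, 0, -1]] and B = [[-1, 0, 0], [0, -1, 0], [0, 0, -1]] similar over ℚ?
No.

Both have characteristic polynomial (x + 1)^3, but the minimal polynomial of A is (x + 1)^2 while the minimal polynomial of B is x + 1. The minimal polynomial is a similarity invariant, so A and B are not similar.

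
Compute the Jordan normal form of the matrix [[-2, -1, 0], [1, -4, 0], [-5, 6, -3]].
J = [[-3, 1, 0], [0, -3, 1], [0, 0, -3]]

The characteristic polynomial is det(xI - A) = (x + 3)^3, so the eigenvalues are -3 (algebraic multiplicity 3).

For λ = -3: rank(A + 3I) = 2, rank((A + 3I)^2) = 1, rank((A + 3I)^3) = 0. The eigenspace has dimension 3 - 2 = 1, so there is 1 Jordan block; the rank sequence gives block sizes [3].

Assembling the blocks gives the Jordan form J above.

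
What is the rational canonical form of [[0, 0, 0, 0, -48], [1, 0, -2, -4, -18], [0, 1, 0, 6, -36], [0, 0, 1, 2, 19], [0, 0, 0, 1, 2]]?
R = [[0, 0, 0, 0, -48], [1, 0, 0, 0, 20], [0, 1, 0, 0, -44], [0, 0, 1, 0, 19], [0, 0, 0, 1, 4]]

The invariant factors of A (the non-unit diagonal entries of the Smith normal form of xI - A over ℚ[x]) are (x - 6)(x - 2)(x + 4)(x^2 + 1), each dividing the next. The characteristic polynomial is their product, (x - 6)(x - 2)(x + 4)(x^2 + 1).

The rational canonical form is the block-diagonal matrix of companion matrices C(f_i):
R = [[0, 0, 0, 0, -48], [1, 0, 0, 0, 20], [0, 1, 0, 0, -44], [0, 0, 1, 0, 19], [0, 0, 0, 1, 4]].

Note the characteristic polynomial does not split into linear factors over ℚ, so A has no Jordan form over ℚ; the rational canonical form exists over any field.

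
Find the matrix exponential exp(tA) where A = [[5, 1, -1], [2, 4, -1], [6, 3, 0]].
A has Jordan form J = [[3, 1, 0], [0, 3, 0], [0, 0, 3]] with A = PJP^{-1}, so e^{tA} = P e^{tJ} P^{-1}.

For a Jordan block J_k(λ), e^{tJ_k(λ)} = e^{λt} · (I + tN + t^2 N^2/2! + ... + t^{k-1} N^{k-1}/(k-1)!) where N is the nilpotent superdiagonal part.

Assembling the blocks and conjugating back gives the entries of e^{tA} as shown above.

e^{tA} = [[(2*t + 1)*e^{3*t}, t*e^{3*t}, -t*e^{3*t}], [2*t*e^{3*t}, (t + 1)*e^{3*t}, -t*e^{3*t}], [6*t*e^{3*t}, 3*t*e^{3*t}, (1 - 3*t)*e^{3*t}]]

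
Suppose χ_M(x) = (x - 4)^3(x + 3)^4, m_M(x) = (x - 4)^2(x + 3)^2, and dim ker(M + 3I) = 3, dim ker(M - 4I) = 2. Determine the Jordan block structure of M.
Jordan blocks: (-3, 2), (-3, 1), (-3, 1), (4, 2), (4, 1)

λ = -3: algebraic multiplicity 4 (exponent in χ_M), largest block size 2 (exponent in m_M), 3 blocks (geometric multiplicity). These force block sizes [2, 1, 1].
λ = 4: algebraic multiplicity 3 (exponent in χ_M), largest block size 2 (exponent in m_M), 2 blocks (geometric multiplicity). These force block sizes [2, 1].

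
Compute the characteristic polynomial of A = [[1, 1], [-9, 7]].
xI - A = [[x - 1, -1], [9, x - 7]].

Expanding det(xI - A) along the first row:
det(xI - A) = + (x - 1)·det([[x - 7]]) - (-1)·det([[9]]).

Evaluating gives χ_A(x) = x^2 - 8x + 16 = (x - 4)^2.

χ_A(x) = (x - 4)^2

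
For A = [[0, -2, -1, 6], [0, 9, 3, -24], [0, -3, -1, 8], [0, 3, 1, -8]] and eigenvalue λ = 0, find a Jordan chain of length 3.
v_1 = [[0, 0, 1, 0]]^T, v_2 = [[-1, 3, -1, 1]]^T, v_3 = [[1, 0, 0, 0]]^T

We seek v_1 ∈ ker(A^3) \ ker(A^2), then set v_{i+1} = A v_i.

One such chain is v_1 = [[0, 0, 1, 0]]^T, v_2 = [[-1, 3, -1, 1]]^T, v_3 = [[1, 0, 0, 0]]^T. Check: A v_3 = [[0, 0, 0, 0]]^T = 0.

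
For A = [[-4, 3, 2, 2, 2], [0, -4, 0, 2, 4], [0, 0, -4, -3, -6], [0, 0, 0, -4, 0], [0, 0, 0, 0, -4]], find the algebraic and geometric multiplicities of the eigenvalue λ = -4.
The characteristic polynomial is (x + 4)^5, so the factor x + 4 appears with exponent 5: the algebraic multiplicity is 5.

rank(A + 4I) = 2, so the eigenspace has dimension 5 - 2 = 3: the geometric multiplicity is 3.

Since 3 < 5, A is not diagonalizable.

algebraic multiplicity 5, geometric multiplicity 3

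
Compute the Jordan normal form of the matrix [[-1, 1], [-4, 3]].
J = [[1, 1], [0, 1]]

The characteristic polynomial is det(xI - A) = (x - 1)^2, so the eigenvalues are 1 (algebraic multiplicity 2).

For λ = 1: rank(A - I) = 1, rank((A - I)^2) = 0. The eigenspace has dimension 2 - 1 = 1, so there is 1 Jordan block; the rank sequence gives block sizes [2].

Assembling the blocks gives the Jordan form J above.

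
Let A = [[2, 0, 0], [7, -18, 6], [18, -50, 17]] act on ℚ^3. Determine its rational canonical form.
R = [[0, 0, -12], [1, 0, 8], [0, 1, 1]]

The invariant factors of A (the non-unit diagonal entries of the Smith normal form of xI - A over ℚ[x]) are (x - 2)^2(x + 3), each dividing the next. The characteristic polynomial is their product, (x - 2)^2(x + 3).

The rational canonical form is the block-diagonal matrix of companion matrices C(f_i):
R = [[0, 0, -12], [1, 0, 8], [0, 1, 1]].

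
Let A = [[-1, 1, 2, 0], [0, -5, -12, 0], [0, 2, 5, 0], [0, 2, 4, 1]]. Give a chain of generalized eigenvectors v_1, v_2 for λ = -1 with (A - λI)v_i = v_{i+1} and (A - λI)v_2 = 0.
We seek v_1 ∈ ker((A + I)^2) \ ker(A + I), then set v_{i+1} = (A + I) v_i.

One such chain is v_1 = [[1, 3, -1, -1]]^T, v_2 = [[1, 0, 0, 0]]^T. Check: (A + I) v_2 = [[0, 0, 0, 0]]^T = 0.

v_1 = [[1, 3, -1, -1]]^T, v_2 = [[1, 0, 0, 0]]^T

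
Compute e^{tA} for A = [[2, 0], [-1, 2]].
A has Jordan form J = [[2, 1], [0, 2]] with A = PJP^{-1}, so e^{tA} = P e^{tJ} P^{-1}.

For a Jordan block J_k(λ), e^{tJ_k(λ)} = e^{λt} · (I + tN + t^2 N^2/2! + ... + t^{k-1} N^{k-1}/(k-1)!) where N is the nilpotent superdiagonal part.

Assembling the blocks and conjugating back gives the entries of e^{tA} as shown above.

e^{tA} = [[e^{2*t}, 0], [-t*e^{2*t}, e^{2*t}]]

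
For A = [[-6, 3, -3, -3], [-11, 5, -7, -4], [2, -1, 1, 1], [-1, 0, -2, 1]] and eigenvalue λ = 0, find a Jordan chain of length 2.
v_1 = [[-2, -5, 1, -1]]^T, v_2 = [[-3, -6, 1, -1]]^T

We seek v_1 ∈ ker(A^2) \ ker(A), then set v_{i+1} = A v_i.

One such chain is v_1 = [[-2, -5, 1, -1]]^T, v_2 = [[-3, -6, 1, -1]]^T. Check: A v_2 = [[0, 0, 0, 0]]^T = 0.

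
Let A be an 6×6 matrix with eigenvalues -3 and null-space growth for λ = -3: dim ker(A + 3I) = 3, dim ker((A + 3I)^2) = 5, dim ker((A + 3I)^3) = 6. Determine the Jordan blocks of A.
Jordan blocks: (-3, 3), (-3, 2), (-3, 1)

λ = -3: successive nullity increments [3, 2, 1] count blocks of size ≥ k; block sizes are [3, 2, 1].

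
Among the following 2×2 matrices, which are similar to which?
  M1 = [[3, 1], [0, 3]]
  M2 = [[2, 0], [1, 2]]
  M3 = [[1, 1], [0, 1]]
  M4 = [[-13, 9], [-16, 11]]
Characteristic polynomials: χ_{M1} = (x - 3)^2, χ_{M2} = (x - 2)^2, χ_{M3} = (x - 1)^2, χ_{M4} = (x + 1)^2.

{M1}: invariant factors (x - 3)^2.

{M2}: invariant factors (x - 2)^2.

{M3}: invariant factors (x - 1)^2.

{M4}: invariant factors (x + 1)^2.

Matrices are similar if and only if their invariant-factor lists agree; the partition into similarity classes is {M1}, {M2}, {M3}, {M4}.

4 classes: {M1}, {M2}, {M3}, {M4}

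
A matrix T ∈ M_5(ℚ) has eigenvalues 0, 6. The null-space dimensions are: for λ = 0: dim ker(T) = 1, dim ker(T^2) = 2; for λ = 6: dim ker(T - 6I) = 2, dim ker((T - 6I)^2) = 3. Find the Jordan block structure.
λ = 0: successive nullity increments [1, 1] count blocks of size ≥ k; block sizes are [2].
λ = 6: successive nullity increments [2, 1] count blocks of size ≥ k; block sizes are [2, 1].

Jordan blocks: (0, 2), (6, 2), (6, 1)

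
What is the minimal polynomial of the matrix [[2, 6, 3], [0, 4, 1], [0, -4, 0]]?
The characteristic polynomial factors as (x - 2)^3. The minimal polynomial is ∏(x - λ)^{k_λ} where k_λ is the size of the largest Jordan block at λ.

For λ = 2: rank(A - 2I) = 1, and the largest Jordan block has size 2 (the smallest k with rank((A - 2I)^k) = rank((A - 2I)^(k+1))).

So m_A(x) = (x - 2)^2.

m_A(x) = (x - 2)^2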